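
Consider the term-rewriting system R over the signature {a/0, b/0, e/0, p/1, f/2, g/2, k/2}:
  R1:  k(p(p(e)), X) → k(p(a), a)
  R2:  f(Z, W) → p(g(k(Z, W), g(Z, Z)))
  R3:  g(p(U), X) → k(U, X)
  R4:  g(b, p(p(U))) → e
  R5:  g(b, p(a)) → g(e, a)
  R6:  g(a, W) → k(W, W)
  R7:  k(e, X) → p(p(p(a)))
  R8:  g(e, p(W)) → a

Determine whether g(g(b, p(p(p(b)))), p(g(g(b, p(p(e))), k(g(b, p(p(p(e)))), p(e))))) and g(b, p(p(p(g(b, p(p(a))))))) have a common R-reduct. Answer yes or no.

Reduce t₁ = g(g(b, p(p(p(b)))), p(g(g(b, p(p(e))), k(g(b, p(p(p(e)))), p(e))))):
1. g(g(b, p(p(p(b)))), p(g(g(b, p(p(e))), k(g(b, p(p(p(e)))), p(e)))))  →  g(e, p(g(g(b, p(p(e))), k(g(b, p(p(p(e)))), p(e)))))   [R4 at 1]
2. g(e, p(g(g(b, p(p(e))), k(g(b, p(p(p(e)))), p(e)))))  →  a   [R8 at ε]

Reduce t₂ = g(b, p(p(p(g(b, p(p(a))))))):
1. g(b, p(p(p(g(b, p(p(a)))))))  →  e   [R4 at ε]

no — NF(t₁) = a, NF(t₂) = e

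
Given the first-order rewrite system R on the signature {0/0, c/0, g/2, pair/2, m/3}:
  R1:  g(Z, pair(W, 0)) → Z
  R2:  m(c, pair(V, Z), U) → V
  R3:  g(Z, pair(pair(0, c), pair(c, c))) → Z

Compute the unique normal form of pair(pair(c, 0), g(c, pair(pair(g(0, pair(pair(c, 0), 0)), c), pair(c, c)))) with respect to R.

1. pair(pair(c, 0), g(c, pair(pair(g(0, pair(pair(c, 0), 0)), c), pair(c, c))))  →  pair(pair(c, 0), g(c, pair(pair(0, c), pair(c, c))))   [R1 at 2.2.1.1]
2. pair(pair(c, 0), g(c, pair(pair(0, c), pair(c, c))))  →  pair(pair(c, 0), c)   [R3 at 2]

pair(pair(c, 0), c)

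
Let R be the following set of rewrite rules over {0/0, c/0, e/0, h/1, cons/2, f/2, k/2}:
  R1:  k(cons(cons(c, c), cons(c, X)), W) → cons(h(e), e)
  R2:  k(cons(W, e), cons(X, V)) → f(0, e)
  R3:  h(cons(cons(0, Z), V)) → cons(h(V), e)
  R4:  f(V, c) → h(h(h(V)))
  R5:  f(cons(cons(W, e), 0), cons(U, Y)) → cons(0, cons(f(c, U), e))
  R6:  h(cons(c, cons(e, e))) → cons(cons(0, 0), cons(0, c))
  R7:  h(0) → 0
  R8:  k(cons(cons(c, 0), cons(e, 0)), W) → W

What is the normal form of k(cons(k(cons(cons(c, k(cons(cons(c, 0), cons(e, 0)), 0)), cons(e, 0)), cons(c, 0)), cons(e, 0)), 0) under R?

0

1. k(cons(k(cons(cons(c, k(cons(cons(c, 0), cons(e, 0)), 0)), cons(e, 0)), cons(c, 0)), cons(e, 0)), 0)  →  k(cons(k(cons(cons(c, 0), cons(e, 0)), cons(c, 0)), cons(e, 0)), 0)   [R8 at 1.1.1.1.2]
2. k(cons(k(cons(cons(c, 0), cons(e, 0)), cons(c, 0)), cons(e, 0)), 0)  →  k(cons(cons(c, 0), cons(e, 0)), 0)   [R8 at 1.1]
3. k(cons(cons(c, 0), cons(e, 0)), 0)  →  0   [R8 at ε]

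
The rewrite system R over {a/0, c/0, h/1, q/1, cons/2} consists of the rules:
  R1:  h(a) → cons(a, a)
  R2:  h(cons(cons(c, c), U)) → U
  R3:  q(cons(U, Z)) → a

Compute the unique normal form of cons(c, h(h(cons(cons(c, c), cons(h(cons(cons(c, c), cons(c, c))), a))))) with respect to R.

cons(c, a)

1. cons(c, h(h(cons(cons(c, c), cons(h(cons(cons(c, c), cons(c, c))), a)))))  →  cons(c, h(cons(h(cons(cons(c, c), cons(c, c))), a)))   [R2 at 2.1]
2. cons(c, h(cons(h(cons(cons(c, c), cons(c, c))), a)))  →  cons(c, h(cons(cons(c, c), a)))   [R2 at 2.1.1]
3. cons(c, h(cons(cons(c, c), a)))  →  cons(c, a)   [R2 at 2]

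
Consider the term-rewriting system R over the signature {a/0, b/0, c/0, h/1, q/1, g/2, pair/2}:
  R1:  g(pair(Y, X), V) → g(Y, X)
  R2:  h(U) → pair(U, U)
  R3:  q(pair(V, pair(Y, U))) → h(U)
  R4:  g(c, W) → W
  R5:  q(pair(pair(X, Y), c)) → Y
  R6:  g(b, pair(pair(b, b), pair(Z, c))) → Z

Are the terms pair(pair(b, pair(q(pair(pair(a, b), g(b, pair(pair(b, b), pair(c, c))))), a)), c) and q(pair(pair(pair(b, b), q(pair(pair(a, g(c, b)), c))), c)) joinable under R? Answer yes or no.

no — NF(t₁) = pair(pair(b, pair(b, a)), c), NF(t₂) = b

Reduce t₁ = pair(pair(b, pair(q(pair(pair(a, b), g(b, pair(pair(b, b), pair(c, c))))), a)), c):
1. pair(pair(b, pair(q(pair(pair(a, b), g(b, pair(pair(b, b), pair(c, c))))), a)), c)  →  pair(pair(b, pair(q(pair(pair(a, b), c)), a)), c)   [R6 at 1.2.1.1.2]
2. pair(pair(b, pair(q(pair(pair(a, b), c)), a)), c)  →  pair(pair(b, pair(b, a)), c)   [R5 at 1.2.1]

Reduce t₂ = q(pair(pair(pair(b, b), q(pair(pair(a, g(c, b)), c))), c)):
1. q(pair(pair(pair(b, b), q(pair(pair(a, g(c, b)), c))), c))  →  q(pair(pair(a, g(c, b)), c))   [R5 at ε]
2. q(pair(pair(a, g(c, b)), c))  →  g(c, b)   [R5 at ε]
3. g(c, b)  →  b   [R4 at ε]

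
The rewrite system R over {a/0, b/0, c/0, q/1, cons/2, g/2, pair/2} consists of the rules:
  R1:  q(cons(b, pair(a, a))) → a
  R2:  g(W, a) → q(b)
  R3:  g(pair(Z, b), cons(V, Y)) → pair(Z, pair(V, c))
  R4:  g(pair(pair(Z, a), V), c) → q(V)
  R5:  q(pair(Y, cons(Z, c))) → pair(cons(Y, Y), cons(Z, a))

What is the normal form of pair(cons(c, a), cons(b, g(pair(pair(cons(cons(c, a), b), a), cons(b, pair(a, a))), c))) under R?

1. pair(cons(c, a), cons(b, g(pair(pair(cons(cons(c, a), b), a), cons(b, pair(a, a))), c)))  →  pair(cons(c, a), cons(b, q(cons(b, pair(a, a)))))   [R4 at 2.2]
2. pair(cons(c, a), cons(b, q(cons(b, pair(a, a)))))  →  pair(cons(c, a), cons(b, a))   [R1 at 2.2]

pair(cons(c, a), cons(b, a))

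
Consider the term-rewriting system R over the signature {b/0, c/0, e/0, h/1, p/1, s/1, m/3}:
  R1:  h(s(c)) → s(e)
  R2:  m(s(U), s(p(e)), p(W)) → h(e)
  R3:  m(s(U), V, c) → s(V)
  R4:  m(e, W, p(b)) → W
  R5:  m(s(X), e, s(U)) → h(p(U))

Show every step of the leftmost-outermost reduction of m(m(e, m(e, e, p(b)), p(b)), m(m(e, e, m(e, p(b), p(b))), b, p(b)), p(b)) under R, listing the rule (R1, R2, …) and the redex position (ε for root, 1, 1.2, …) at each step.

b

1. m(m(e, m(e, e, p(b)), p(b)), m(m(e, e, m(e, p(b), p(b))), b, p(b)), p(b))  →  m(m(e, e, p(b)), m(m(e, e, m(e, p(b), p(b))), b, p(b)), p(b))   [R4 at 1]
2. m(m(e, e, p(b)), m(m(e, e, m(e, p(b), p(b))), b, p(b)), p(b))  →  m(e, m(m(e, e, m(e, p(b), p(b))), b, p(b)), p(b))   [R4 at 1]
3. m(e, m(m(e, e, m(e, p(b), p(b))), b, p(b)), p(b))  →  m(m(e, e, m(e, p(b), p(b))), b, p(b))   [R4 at ε]
4. m(m(e, e, m(e, p(b), p(b))), b, p(b))  →  m(m(e, e, p(b)), b, p(b))   [R4 at 1.3]
5. m(m(e, e, p(b)), b, p(b))  →  m(e, b, p(b))   [R4 at 1]
6. m(e, b, p(b))  →  b   [R4 at ε]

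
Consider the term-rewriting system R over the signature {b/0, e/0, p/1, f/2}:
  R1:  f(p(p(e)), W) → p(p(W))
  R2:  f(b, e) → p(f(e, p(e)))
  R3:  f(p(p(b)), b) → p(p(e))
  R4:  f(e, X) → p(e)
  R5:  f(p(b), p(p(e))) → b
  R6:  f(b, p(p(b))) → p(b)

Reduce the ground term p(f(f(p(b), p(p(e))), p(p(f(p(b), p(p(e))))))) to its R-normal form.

p(p(b))

1. p(f(f(p(b), p(p(e))), p(p(f(p(b), p(p(e)))))))  →  p(f(b, p(p(f(p(b), p(p(e)))))))   [R5 at 1.1]
2. p(f(b, p(p(f(p(b), p(p(e)))))))  →  p(f(b, p(p(b))))   [R5 at 1.2.1.1]
3. p(f(b, p(p(b))))  →  p(p(b))   [R6 at 1]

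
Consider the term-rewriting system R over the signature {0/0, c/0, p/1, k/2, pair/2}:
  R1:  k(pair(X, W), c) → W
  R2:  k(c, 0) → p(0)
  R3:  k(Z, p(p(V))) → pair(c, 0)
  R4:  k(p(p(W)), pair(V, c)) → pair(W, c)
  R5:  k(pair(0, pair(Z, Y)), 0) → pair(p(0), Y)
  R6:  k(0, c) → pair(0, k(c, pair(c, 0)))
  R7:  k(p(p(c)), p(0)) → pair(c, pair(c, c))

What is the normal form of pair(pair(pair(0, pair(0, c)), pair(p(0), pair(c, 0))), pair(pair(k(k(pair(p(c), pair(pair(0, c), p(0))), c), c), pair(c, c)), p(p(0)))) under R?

1. pair(pair(pair(0, pair(0, c)), pair(p(0), pair(c, 0))), pair(pair(k(k(pair(p(c), pair(pair(0, c), p(0))), c), c), pair(c, c)), p(p(0))))  →  pair(pair(pair(0, pair(0, c)), pair(p(0), pair(c, 0))), pair(pair(k(pair(pair(0, c), p(0)), c), pair(c, c)), p(p(0))))   [R1 at 2.1.1.1]
2. pair(pair(pair(0, pair(0, c)), pair(p(0), pair(c, 0))), pair(pair(k(pair(pair(0, c), p(0)), c), pair(c, c)), p(p(0))))  →  pair(pair(pair(0, pair(0, c)), pair(p(0), pair(c, 0))), pair(pair(p(0), pair(c, c)), p(p(0))))   [R1 at 2.1.1]

pair(pair(pair(0, pair(0, c)), pair(p(0), pair(c, 0))), pair(pair(p(0), pair(c, c)), p(p(0))))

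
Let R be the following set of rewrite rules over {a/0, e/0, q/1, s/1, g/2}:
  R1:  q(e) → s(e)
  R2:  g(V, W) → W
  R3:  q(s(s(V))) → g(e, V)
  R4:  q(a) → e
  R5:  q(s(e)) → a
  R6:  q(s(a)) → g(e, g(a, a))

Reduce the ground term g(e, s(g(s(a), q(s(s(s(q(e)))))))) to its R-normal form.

1. g(e, s(g(s(a), q(s(s(s(q(e))))))))  →  s(g(s(a), q(s(s(s(q(e)))))))   [R2 at ε]
2. s(g(s(a), q(s(s(s(q(e)))))))  →  s(q(s(s(s(q(e))))))   [R2 at 1]
3. s(q(s(s(s(q(e))))))  →  s(g(e, s(q(e))))   [R3 at 1]
4. s(g(e, s(q(e))))  →  s(s(q(e)))   [R2 at 1]
5. s(s(q(e)))  →  s(s(s(e)))   [R1 at 1.1]

s(s(s(e)))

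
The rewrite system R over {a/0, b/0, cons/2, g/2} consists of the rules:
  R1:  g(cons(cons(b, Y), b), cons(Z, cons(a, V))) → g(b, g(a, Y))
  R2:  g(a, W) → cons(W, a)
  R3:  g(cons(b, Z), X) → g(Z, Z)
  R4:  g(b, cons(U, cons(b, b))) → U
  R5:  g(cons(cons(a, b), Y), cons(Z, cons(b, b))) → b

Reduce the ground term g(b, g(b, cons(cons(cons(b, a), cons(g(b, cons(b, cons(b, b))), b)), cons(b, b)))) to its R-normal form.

1. g(b, g(b, cons(cons(cons(b, a), cons(g(b, cons(b, cons(b, b))), b)), cons(b, b))))  →  g(b, cons(cons(b, a), cons(g(b, cons(b, cons(b, b))), b)))   [R4 at 2]
2. g(b, cons(cons(b, a), cons(g(b, cons(b, cons(b, b))), b)))  →  g(b, cons(cons(b, a), cons(b, b)))   [R4 at 2.2.1]
3. g(b, cons(cons(b, a), cons(b, b)))  →  cons(b, a)   [R4 at ε]

cons(b, a)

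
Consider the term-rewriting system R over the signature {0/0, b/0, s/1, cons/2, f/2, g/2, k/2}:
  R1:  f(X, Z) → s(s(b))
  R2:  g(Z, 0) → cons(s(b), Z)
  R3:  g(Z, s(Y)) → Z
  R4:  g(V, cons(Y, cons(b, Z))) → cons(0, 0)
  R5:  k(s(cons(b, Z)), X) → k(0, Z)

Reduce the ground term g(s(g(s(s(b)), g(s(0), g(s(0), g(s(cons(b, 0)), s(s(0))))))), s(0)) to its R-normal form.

s(s(s(b)))

1. g(s(g(s(s(b)), g(s(0), g(s(0), g(s(cons(b, 0)), s(s(0))))))), s(0))  →  s(g(s(s(b)), g(s(0), g(s(0), g(s(cons(b, 0)), s(s(0)))))))   [R3 at ε]
2. s(g(s(s(b)), g(s(0), g(s(0), g(s(cons(b, 0)), s(s(0)))))))  →  s(g(s(s(b)), g(s(0), g(s(0), s(cons(b, 0))))))   [R3 at 1.2.2.2]
3. s(g(s(s(b)), g(s(0), g(s(0), s(cons(b, 0))))))  →  s(g(s(s(b)), g(s(0), s(0))))   [R3 at 1.2.2]
4. s(g(s(s(b)), g(s(0), s(0))))  →  s(g(s(s(b)), s(0)))   [R3 at 1.2]
5. s(g(s(s(b)), s(0)))  →  s(s(s(b)))   [R3 at 1]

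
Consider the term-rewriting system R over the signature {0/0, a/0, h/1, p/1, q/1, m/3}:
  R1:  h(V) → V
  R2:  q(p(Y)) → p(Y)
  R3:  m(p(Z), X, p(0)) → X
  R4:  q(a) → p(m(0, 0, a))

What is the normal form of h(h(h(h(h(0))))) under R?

0

1. h(h(h(h(h(0)))))  →  h(h(h(h(0))))   [R1 at ε]
2. h(h(h(h(0))))  →  h(h(h(0)))   [R1 at ε]
3. h(h(h(0)))  →  h(h(0))   [R1 at ε]
4. h(h(0))  →  h(0)   [R1 at ε]
5. h(0)  →  0   [R1 at ε]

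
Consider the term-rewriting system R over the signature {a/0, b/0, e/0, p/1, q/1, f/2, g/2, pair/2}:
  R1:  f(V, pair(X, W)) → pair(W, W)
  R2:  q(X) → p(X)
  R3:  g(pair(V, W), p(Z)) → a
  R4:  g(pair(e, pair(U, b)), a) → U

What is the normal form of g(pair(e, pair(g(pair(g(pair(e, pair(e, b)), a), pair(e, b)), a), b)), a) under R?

e

1. g(pair(e, pair(g(pair(g(pair(e, pair(e, b)), a), pair(e, b)), a), b)), a)  →  g(pair(g(pair(e, pair(e, b)), a), pair(e, b)), a)   [R4 at ε]
2. g(pair(g(pair(e, pair(e, b)), a), pair(e, b)), a)  →  g(pair(e, pair(e, b)), a)   [R4 at 1.1]
3. g(pair(e, pair(e, b)), a)  →  e   [R4 at ε]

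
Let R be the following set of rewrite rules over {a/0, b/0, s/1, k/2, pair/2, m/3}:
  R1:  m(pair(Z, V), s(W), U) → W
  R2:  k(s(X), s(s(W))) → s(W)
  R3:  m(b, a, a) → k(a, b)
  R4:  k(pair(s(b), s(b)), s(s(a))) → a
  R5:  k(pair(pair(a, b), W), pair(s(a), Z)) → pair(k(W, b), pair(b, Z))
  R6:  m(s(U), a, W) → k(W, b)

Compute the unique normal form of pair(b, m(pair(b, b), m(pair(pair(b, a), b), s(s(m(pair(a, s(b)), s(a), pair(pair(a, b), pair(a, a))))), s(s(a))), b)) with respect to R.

pair(b, a)

1. pair(b, m(pair(b, b), m(pair(pair(b, a), b), s(s(m(pair(a, s(b)), s(a), pair(pair(a, b), pair(a, a))))), s(s(a))), b))  →  pair(b, m(pair(b, b), s(m(pair(a, s(b)), s(a), pair(pair(a, b), pair(a, a)))), b))   [R1 at 2.2]
2. pair(b, m(pair(b, b), s(m(pair(a, s(b)), s(a), pair(pair(a, b), pair(a, a)))), b))  →  pair(b, m(pair(a, s(b)), s(a), pair(pair(a, b), pair(a, a))))   [R1 at 2]
3. pair(b, m(pair(a, s(b)), s(a), pair(pair(a, b), pair(a, a))))  →  pair(b, a)   [R1 at 2]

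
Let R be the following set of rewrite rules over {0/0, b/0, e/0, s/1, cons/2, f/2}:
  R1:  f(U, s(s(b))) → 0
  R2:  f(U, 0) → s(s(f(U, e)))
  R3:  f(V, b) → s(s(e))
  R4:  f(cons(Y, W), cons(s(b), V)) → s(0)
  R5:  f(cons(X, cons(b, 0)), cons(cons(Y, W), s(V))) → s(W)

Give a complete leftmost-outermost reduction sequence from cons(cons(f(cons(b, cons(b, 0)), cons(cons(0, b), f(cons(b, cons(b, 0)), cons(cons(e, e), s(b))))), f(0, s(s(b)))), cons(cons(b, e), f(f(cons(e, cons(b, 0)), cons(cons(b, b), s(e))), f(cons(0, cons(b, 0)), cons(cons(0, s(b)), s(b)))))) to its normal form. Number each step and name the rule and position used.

1. cons(cons(f(cons(b, cons(b, 0)), cons(cons(0, b), f(cons(b, cons(b, 0)), cons(cons(e, e), s(b))))), f(0, s(s(b)))), cons(cons(b, e), f(f(cons(e, cons(b, 0)), cons(cons(b, b), s(e))), f(cons(0, cons(b, 0)), cons(cons(0, s(b)), s(b))))))  →  cons(cons(f(cons(b, cons(b, 0)), cons(cons(0, b), s(e))), f(0, s(s(b)))), cons(cons(b, e), f(f(cons(e, cons(b, 0)), cons(cons(b, b), s(e))), f(cons(0, cons(b, 0)), cons(cons(0, s(b)), s(b))))))   [R5 at 1.1.2.2]
2. cons(cons(f(cons(b, cons(b, 0)), cons(cons(0, b), s(e))), f(0, s(s(b)))), cons(cons(b, e), f(f(cons(e, cons(b, 0)), cons(cons(b, b), s(e))), f(cons(0, cons(b, 0)), cons(cons(0, s(b)), s(b))))))  →  cons(cons(s(b), f(0, s(s(b)))), cons(cons(b, e), f(f(cons(e, cons(b, 0)), cons(cons(b, b), s(e))), f(cons(0, cons(b, 0)), cons(cons(0, s(b)), s(b))))))   [R5 at 1.1]
3. cons(cons(s(b), f(0, s(s(b)))), cons(cons(b, e), f(f(cons(e, cons(b, 0)), cons(cons(b, b), s(e))), f(cons(0, cons(b, 0)), cons(cons(0, s(b)), s(b))))))  →  cons(cons(s(b), 0), cons(cons(b, e), f(f(cons(e, cons(b, 0)), cons(cons(b, b), s(e))), f(cons(0, cons(b, 0)), cons(cons(0, s(b)), s(b))))))   [R1 at 1.2]
4. cons(cons(s(b), 0), cons(cons(b, e), f(f(cons(e, cons(b, 0)), cons(cons(b, b), s(e))), f(cons(0, cons(b, 0)), cons(cons(0, s(b)), s(b))))))  →  cons(cons(s(b), 0), cons(cons(b, e), f(s(b), f(cons(0, cons(b, 0)), cons(cons(0, s(b)), s(b))))))   [R5 at 2.2.1]
5. cons(cons(s(b), 0), cons(cons(b, e), f(s(b), f(cons(0, cons(b, 0)), cons(cons(0, s(b)), s(b))))))  →  cons(cons(s(b), 0), cons(cons(b, e), f(s(b), s(s(b)))))   [R5 at 2.2.2]
6. cons(cons(s(b), 0), cons(cons(b, e), f(s(b), s(s(b)))))  →  cons(cons(s(b), 0), cons(cons(b, e), 0))   [R1 at 2.2]

cons(cons(s(b), 0), cons(cons(b, e), 0))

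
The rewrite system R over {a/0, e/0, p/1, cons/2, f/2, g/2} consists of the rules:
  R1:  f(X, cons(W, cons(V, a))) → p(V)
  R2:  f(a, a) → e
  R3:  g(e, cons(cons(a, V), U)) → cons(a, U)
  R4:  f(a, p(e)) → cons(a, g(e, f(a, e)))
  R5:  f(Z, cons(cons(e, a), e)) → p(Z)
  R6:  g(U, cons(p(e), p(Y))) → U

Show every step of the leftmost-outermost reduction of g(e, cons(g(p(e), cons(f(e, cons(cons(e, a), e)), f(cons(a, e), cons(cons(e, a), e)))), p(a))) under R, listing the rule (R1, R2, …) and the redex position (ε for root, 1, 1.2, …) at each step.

1. g(e, cons(g(p(e), cons(f(e, cons(cons(e, a), e)), f(cons(a, e), cons(cons(e, a), e)))), p(a)))  →  g(e, cons(g(p(e), cons(p(e), f(cons(a, e), cons(cons(e, a), e)))), p(a)))   [R5 at 2.1.2.1]
2. g(e, cons(g(p(e), cons(p(e), f(cons(a, e), cons(cons(e, a), e)))), p(a)))  →  g(e, cons(g(p(e), cons(p(e), p(cons(a, e)))), p(a)))   [R5 at 2.1.2.2]
3. g(e, cons(g(p(e), cons(p(e), p(cons(a, e)))), p(a)))  →  g(e, cons(p(e), p(a)))   [R6 at 2.1]
4. g(e, cons(p(e), p(a)))  →  e   [R6 at ε]

e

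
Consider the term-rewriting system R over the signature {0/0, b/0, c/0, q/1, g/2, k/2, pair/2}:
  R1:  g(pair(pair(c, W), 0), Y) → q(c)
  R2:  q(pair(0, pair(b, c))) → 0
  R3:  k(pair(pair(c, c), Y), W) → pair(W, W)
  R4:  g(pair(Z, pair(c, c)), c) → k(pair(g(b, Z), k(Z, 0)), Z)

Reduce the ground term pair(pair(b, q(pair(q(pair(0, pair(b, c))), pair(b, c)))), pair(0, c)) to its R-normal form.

1. pair(pair(b, q(pair(q(pair(0, pair(b, c))), pair(b, c)))), pair(0, c))  →  pair(pair(b, q(pair(0, pair(b, c)))), pair(0, c))   [R2 at 1.2.1.1]
2. pair(pair(b, q(pair(0, pair(b, c)))), pair(0, c))  →  pair(pair(b, 0), pair(0, c))   [R2 at 1.2]

pair(pair(b, 0), pair(0, c))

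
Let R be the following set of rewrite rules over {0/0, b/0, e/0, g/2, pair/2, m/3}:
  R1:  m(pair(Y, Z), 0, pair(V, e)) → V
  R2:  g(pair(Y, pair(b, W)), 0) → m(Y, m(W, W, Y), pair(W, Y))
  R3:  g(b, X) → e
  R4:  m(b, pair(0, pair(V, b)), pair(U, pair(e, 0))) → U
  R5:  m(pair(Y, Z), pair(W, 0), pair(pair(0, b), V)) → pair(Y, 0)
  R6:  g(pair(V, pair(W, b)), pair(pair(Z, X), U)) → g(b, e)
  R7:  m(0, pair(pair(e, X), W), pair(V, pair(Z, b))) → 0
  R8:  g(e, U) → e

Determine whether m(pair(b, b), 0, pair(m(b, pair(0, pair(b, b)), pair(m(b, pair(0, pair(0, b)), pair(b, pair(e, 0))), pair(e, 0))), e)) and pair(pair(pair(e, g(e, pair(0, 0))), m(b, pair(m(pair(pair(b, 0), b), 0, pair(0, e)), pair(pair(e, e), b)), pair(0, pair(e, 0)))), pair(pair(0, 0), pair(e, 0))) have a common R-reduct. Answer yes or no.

no — NF(t₁) = b, NF(t₂) = pair(pair(pair(e, e), 0), pair(pair(0, 0), pair(e, 0)))

Reduce t₁ = m(pair(b, b), 0, pair(m(b, pair(0, pair(b, b)), pair(m(b, pair(0, pair(0, b)), pair(b, pair(e, 0))), pair(e, 0))), e)):
1. m(pair(b, b), 0, pair(m(b, pair(0, pair(b, b)), pair(m(b, pair(0, pair(0, b)), pair(b, pair(e, 0))), pair(e, 0))), e))  →  m(b, pair(0, pair(b, b)), pair(m(b, pair(0, pair(0, b)), pair(b, pair(e, 0))), pair(e, 0)))   [R1 at ε]
2. m(b, pair(0, pair(b, b)), pair(m(b, pair(0, pair(0, b)), pair(b, pair(e, 0))), pair(e, 0)))  →  m(b, pair(0, pair(0, b)), pair(b, pair(e, 0)))   [R4 at ε]
3. m(b, pair(0, pair(0, b)), pair(b, pair(e, 0)))  →  b   [R4 at ε]

Reduce t₂ = pair(pair(pair(e, g(e, pair(0, 0))), m(b, pair(m(pair(pair(b, 0), b), 0, pair(0, e)), pair(pair(e, e), b)), pair(0, pair(e, 0)))), pair(pair(0, 0), pair(e, 0))):
1. pair(pair(pair(e, g(e, pair(0, 0))), m(b, pair(m(pair(pair(b, 0), b), 0, pair(0, e)), pair(pair(e, e), b)), pair(0, pair(e, 0)))), pair(pair(0, 0), pair(e, 0)))  →  pair(pair(pair(e, e), m(b, pair(m(pair(pair(b, 0), b), 0, pair(0, e)), pair(pair(e, e), b)), pair(0, pair(e, 0)))), pair(pair(0, 0), pair(e, 0)))   [R8 at 1.1.2]
2. pair(pair(pair(e, e), m(b, pair(m(pair(pair(b, 0), b), 0, pair(0, e)), pair(pair(e, e), b)), pair(0, pair(e, 0)))), pair(pair(0, 0), pair(e, 0)))  →  pair(pair(pair(e, e), m(b, pair(0, pair(pair(e, e), b)), pair(0, pair(e, 0)))), pair(pair(0, 0), pair(e, 0)))   [R1 at 1.2.2.1]
3. pair(pair(pair(e, e), m(b, pair(0, pair(pair(e, e), b)), pair(0, pair(e, 0)))), pair(pair(0, 0), pair(e, 0)))  →  pair(pair(pair(e, e), 0), pair(pair(0, 0), pair(e, 0)))   [R4 at 1.2]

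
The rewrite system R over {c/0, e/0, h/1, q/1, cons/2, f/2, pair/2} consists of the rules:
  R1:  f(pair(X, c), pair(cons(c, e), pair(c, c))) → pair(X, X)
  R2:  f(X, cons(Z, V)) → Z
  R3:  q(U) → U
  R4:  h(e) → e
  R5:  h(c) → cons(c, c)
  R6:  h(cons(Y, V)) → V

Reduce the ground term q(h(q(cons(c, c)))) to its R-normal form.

1. q(h(q(cons(c, c))))  →  h(q(cons(c, c)))   [R3 at ε]
2. h(q(cons(c, c)))  →  h(cons(c, c))   [R3 at 1]
3. h(cons(c, c))  →  c   [R6 at ε]

c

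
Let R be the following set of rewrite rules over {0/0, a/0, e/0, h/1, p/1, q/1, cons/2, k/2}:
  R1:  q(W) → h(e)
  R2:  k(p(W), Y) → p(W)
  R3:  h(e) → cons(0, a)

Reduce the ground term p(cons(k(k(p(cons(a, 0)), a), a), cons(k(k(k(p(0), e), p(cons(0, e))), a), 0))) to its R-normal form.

p(cons(p(cons(a, 0)), cons(p(0), 0)))

1. p(cons(k(k(p(cons(a, 0)), a), a), cons(k(k(k(p(0), e), p(cons(0, e))), a), 0)))  →  p(cons(k(p(cons(a, 0)), a), cons(k(k(k(p(0), e), p(cons(0, e))), a), 0)))   [R2 at 1.1.1]
2. p(cons(k(p(cons(a, 0)), a), cons(k(k(k(p(0), e), p(cons(0, e))), a), 0)))  →  p(cons(p(cons(a, 0)), cons(k(k(k(p(0), e), p(cons(0, e))), a), 0)))   [R2 at 1.1]
3. p(cons(p(cons(a, 0)), cons(k(k(k(p(0), e), p(cons(0, e))), a), 0)))  →  p(cons(p(cons(a, 0)), cons(k(k(p(0), p(cons(0, e))), a), 0)))   [R2 at 1.2.1.1.1]
4. p(cons(p(cons(a, 0)), cons(k(k(p(0), p(cons(0, e))), a), 0)))  →  p(cons(p(cons(a, 0)), cons(k(p(0), a), 0)))   [R2 at 1.2.1.1]
5. p(cons(p(cons(a, 0)), cons(k(p(0), a), 0)))  →  p(cons(p(cons(a, 0)), cons(p(0), 0)))   [R2 at 1.2.1]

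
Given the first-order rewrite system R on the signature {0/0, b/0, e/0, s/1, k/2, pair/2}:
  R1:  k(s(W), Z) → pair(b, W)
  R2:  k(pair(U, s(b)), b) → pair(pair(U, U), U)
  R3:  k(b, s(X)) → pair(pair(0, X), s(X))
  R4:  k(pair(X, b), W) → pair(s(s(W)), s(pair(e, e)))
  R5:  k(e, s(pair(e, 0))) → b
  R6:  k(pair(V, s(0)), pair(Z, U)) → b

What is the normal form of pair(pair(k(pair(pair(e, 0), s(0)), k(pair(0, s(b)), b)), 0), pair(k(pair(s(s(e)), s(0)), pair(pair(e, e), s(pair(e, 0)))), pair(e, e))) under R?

1. pair(pair(k(pair(pair(e, 0), s(0)), k(pair(0, s(b)), b)), 0), pair(k(pair(s(s(e)), s(0)), pair(pair(e, e), s(pair(e, 0)))), pair(e, e)))  →  pair(pair(k(pair(pair(e, 0), s(0)), pair(pair(0, 0), 0)), 0), pair(k(pair(s(s(e)), s(0)), pair(pair(e, e), s(pair(e, 0)))), pair(e, e)))   [R2 at 1.1.2]
2. pair(pair(k(pair(pair(e, 0), s(0)), pair(pair(0, 0), 0)), 0), pair(k(pair(s(s(e)), s(0)), pair(pair(e, e), s(pair(e, 0)))), pair(e, e)))  →  pair(pair(b, 0), pair(k(pair(s(s(e)), s(0)), pair(pair(e, e), s(pair(e, 0)))), pair(e, e)))   [R6 at 1.1]
3. pair(pair(b, 0), pair(k(pair(s(s(e)), s(0)), pair(pair(e, e), s(pair(e, 0)))), pair(e, e)))  →  pair(pair(b, 0), pair(b, pair(e, e)))   [R6 at 2.1]

pair(pair(b, 0), pair(b, pair(e, e)))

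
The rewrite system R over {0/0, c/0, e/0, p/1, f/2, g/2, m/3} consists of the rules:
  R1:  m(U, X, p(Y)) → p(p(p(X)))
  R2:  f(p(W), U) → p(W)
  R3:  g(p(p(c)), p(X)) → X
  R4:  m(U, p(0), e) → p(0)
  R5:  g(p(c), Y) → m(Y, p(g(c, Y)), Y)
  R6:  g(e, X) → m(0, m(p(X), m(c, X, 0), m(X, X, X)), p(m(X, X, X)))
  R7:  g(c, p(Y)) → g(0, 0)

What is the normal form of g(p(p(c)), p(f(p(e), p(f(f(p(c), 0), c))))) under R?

1. g(p(p(c)), p(f(p(e), p(f(f(p(c), 0), c)))))  →  f(p(e), p(f(f(p(c), 0), c)))   [R3 at ε]
2. f(p(e), p(f(f(p(c), 0), c)))  →  p(e)   [R2 at ε]

p(e)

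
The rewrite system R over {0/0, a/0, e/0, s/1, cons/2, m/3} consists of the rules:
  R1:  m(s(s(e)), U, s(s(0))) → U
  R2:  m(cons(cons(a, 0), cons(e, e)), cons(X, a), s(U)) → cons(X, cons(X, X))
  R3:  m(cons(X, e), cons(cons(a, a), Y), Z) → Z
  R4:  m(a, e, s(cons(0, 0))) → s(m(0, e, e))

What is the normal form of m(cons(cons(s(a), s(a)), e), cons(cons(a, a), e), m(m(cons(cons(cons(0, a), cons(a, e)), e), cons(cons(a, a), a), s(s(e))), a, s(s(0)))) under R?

a

1. m(cons(cons(s(a), s(a)), e), cons(cons(a, a), e), m(m(cons(cons(cons(0, a), cons(a, e)), e), cons(cons(a, a), a), s(s(e))), a, s(s(0))))  →  m(m(cons(cons(cons(0, a), cons(a, e)), e), cons(cons(a, a), a), s(s(e))), a, s(s(0)))   [R3 at ε]
2. m(m(cons(cons(cons(0, a), cons(a, e)), e), cons(cons(a, a), a), s(s(e))), a, s(s(0)))  →  m(s(s(e)), a, s(s(0)))   [R3 at 1]
3. m(s(s(e)), a, s(s(0)))  →  a   [R1 at ε]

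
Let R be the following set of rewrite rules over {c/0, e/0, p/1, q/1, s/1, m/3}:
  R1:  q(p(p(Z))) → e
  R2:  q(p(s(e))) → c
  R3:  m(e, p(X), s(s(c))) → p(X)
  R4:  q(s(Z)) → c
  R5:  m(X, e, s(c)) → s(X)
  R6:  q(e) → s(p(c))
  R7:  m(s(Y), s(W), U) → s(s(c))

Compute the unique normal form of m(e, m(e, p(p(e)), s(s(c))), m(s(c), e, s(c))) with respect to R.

1. m(e, m(e, p(p(e)), s(s(c))), m(s(c), e, s(c)))  →  m(e, p(p(e)), m(s(c), e, s(c)))   [R3 at 2]
2. m(e, p(p(e)), m(s(c), e, s(c)))  →  m(e, p(p(e)), s(s(c)))   [R5 at 3]
3. m(e, p(p(e)), s(s(c)))  →  p(p(e))   [R3 at ε]

p(p(e))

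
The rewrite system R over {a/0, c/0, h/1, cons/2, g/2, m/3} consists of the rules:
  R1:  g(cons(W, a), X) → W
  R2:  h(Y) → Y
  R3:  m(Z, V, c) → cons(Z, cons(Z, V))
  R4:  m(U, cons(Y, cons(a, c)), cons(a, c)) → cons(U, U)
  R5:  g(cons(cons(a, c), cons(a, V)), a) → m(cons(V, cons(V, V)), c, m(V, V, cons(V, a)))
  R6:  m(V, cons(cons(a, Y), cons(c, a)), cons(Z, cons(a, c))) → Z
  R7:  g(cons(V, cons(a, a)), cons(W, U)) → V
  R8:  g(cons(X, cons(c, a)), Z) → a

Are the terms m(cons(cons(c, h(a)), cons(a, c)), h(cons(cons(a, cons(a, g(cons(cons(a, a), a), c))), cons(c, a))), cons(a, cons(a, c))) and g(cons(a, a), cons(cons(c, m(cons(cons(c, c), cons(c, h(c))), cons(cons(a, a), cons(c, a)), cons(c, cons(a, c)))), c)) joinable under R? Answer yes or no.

yes — NF(t₁) = a, NF(t₂) = a

Reduce t₁ = m(cons(cons(c, h(a)), cons(a, c)), h(cons(cons(a, cons(a, g(cons(cons(a, a), a), c))), cons(c, a))), cons(a, cons(a, c))):
1. m(cons(cons(c, h(a)), cons(a, c)), h(cons(cons(a, cons(a, g(cons(cons(a, a), a), c))), cons(c, a))), cons(a, cons(a, c)))  →  m(cons(cons(c, a), cons(a, c)), h(cons(cons(a, cons(a, g(cons(cons(a, a), a), c))), cons(c, a))), cons(a, cons(a, c)))   [R2 at 1.1.2]
2. m(cons(cons(c, a), cons(a, c)), h(cons(cons(a, cons(a, g(cons(cons(a, a), a), c))), cons(c, a))), cons(a, cons(a, c)))  →  m(cons(cons(c, a), cons(a, c)), cons(cons(a, cons(a, g(cons(cons(a, a), a), c))), cons(c, a)), cons(a, cons(a, c)))   [R2 at 2]
3. m(cons(cons(c, a), cons(a, c)), cons(cons(a, cons(a, g(cons(cons(a, a), a), c))), cons(c, a)), cons(a, cons(a, c)))  →  a   [R6 at ε]

Reduce t₂ = g(cons(a, a), cons(cons(c, m(cons(cons(c, c), cons(c, h(c))), cons(cons(a, a), cons(c, a)), cons(c, cons(a, c)))), c)):
1. g(cons(a, a), cons(cons(c, m(cons(cons(c, c), cons(c, h(c))), cons(cons(a, a), cons(c, a)), cons(c, cons(a, c)))), c))  →  a   [R1 at ε]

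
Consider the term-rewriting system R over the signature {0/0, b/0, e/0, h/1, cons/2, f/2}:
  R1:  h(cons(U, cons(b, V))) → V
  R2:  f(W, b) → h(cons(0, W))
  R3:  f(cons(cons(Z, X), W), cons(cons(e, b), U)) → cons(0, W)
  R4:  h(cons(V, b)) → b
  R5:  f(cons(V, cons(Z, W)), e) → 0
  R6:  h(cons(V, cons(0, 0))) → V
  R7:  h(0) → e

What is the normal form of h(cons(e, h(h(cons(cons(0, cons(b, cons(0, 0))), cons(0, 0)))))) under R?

1. h(cons(e, h(h(cons(cons(0, cons(b, cons(0, 0))), cons(0, 0))))))  →  h(cons(e, h(cons(0, cons(b, cons(0, 0))))))   [R6 at 1.2.1]
2. h(cons(e, h(cons(0, cons(b, cons(0, 0))))))  →  h(cons(e, cons(0, 0)))   [R1 at 1.2]
3. h(cons(e, cons(0, 0)))  →  e   [R6 at ε]

e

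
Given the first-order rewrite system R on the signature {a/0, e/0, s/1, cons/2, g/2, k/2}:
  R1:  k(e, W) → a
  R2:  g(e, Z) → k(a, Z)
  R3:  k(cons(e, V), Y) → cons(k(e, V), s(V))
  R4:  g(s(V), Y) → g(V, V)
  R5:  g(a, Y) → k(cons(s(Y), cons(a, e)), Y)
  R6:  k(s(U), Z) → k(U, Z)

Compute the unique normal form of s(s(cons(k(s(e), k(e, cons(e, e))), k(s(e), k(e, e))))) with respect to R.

s(s(cons(a, a)))

1. s(s(cons(k(s(e), k(e, cons(e, e))), k(s(e), k(e, e)))))  →  s(s(cons(k(e, k(e, cons(e, e))), k(s(e), k(e, e)))))   [R6 at 1.1.1]
2. s(s(cons(k(e, k(e, cons(e, e))), k(s(e), k(e, e)))))  →  s(s(cons(a, k(s(e), k(e, e)))))   [R1 at 1.1.1]
3. s(s(cons(a, k(s(e), k(e, e)))))  →  s(s(cons(a, k(e, k(e, e)))))   [R6 at 1.1.2]
4. s(s(cons(a, k(e, k(e, e)))))  →  s(s(cons(a, a)))   [R1 at 1.1.2]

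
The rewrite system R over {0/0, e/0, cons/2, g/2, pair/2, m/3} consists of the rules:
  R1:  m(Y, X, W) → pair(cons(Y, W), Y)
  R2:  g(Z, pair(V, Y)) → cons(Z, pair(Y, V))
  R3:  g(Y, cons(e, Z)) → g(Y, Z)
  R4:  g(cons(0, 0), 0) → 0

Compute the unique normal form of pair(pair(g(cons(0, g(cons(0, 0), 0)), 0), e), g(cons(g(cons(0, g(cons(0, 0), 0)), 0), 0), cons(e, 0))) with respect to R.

1. pair(pair(g(cons(0, g(cons(0, 0), 0)), 0), e), g(cons(g(cons(0, g(cons(0, 0), 0)), 0), 0), cons(e, 0)))  →  pair(pair(g(cons(0, 0), 0), e), g(cons(g(cons(0, g(cons(0, 0), 0)), 0), 0), cons(e, 0)))   [R4 at 1.1.1.2]
2. pair(pair(g(cons(0, 0), 0), e), g(cons(g(cons(0, g(cons(0, 0), 0)), 0), 0), cons(e, 0)))  →  pair(pair(0, e), g(cons(g(cons(0, g(cons(0, 0), 0)), 0), 0), cons(e, 0)))   [R4 at 1.1]
3. pair(pair(0, e), g(cons(g(cons(0, g(cons(0, 0), 0)), 0), 0), cons(e, 0)))  →  pair(pair(0, e), g(cons(g(cons(0, g(cons(0, 0), 0)), 0), 0), 0))   [R3 at 2]
4. pair(pair(0, e), g(cons(g(cons(0, g(cons(0, 0), 0)), 0), 0), 0))  →  pair(pair(0, e), g(cons(g(cons(0, 0), 0), 0), 0))   [R4 at 2.1.1.1.2]
5. pair(pair(0, e), g(cons(g(cons(0, 0), 0), 0), 0))  →  pair(pair(0, e), g(cons(0, 0), 0))   [R4 at 2.1.1]
6. pair(pair(0, e), g(cons(0, 0), 0))  →  pair(pair(0, e), 0)   [R4 at 2]

pair(pair(0, e), 0)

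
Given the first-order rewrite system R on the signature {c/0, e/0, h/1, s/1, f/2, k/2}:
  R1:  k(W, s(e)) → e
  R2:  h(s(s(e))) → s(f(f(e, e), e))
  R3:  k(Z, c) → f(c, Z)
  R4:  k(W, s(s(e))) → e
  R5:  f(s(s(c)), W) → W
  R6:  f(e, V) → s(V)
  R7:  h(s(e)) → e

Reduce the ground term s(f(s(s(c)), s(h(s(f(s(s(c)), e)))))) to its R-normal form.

1. s(f(s(s(c)), s(h(s(f(s(s(c)), e))))))  →  s(s(h(s(f(s(s(c)), e)))))   [R5 at 1]
2. s(s(h(s(f(s(s(c)), e)))))  →  s(s(h(s(e))))   [R5 at 1.1.1.1]
3. s(s(h(s(e))))  →  s(s(e))   [R7 at 1.1]

s(s(e))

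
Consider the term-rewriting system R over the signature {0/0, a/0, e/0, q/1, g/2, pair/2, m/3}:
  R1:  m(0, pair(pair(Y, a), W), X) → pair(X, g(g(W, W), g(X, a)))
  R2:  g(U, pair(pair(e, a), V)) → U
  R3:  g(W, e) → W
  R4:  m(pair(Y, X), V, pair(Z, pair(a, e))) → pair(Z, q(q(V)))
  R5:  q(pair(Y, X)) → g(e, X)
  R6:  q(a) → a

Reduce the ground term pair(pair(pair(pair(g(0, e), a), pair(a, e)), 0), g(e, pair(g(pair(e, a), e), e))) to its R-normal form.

1. pair(pair(pair(pair(g(0, e), a), pair(a, e)), 0), g(e, pair(g(pair(e, a), e), e)))  →  pair(pair(pair(pair(0, a), pair(a, e)), 0), g(e, pair(g(pair(e, a), e), e)))   [R3 at 1.1.1.1]
2. pair(pair(pair(pair(0, a), pair(a, e)), 0), g(e, pair(g(pair(e, a), e), e)))  →  pair(pair(pair(pair(0, a), pair(a, e)), 0), g(e, pair(pair(e, a), e)))   [R3 at 2.2.1]
3. pair(pair(pair(pair(0, a), pair(a, e)), 0), g(e, pair(pair(e, a), e)))  →  pair(pair(pair(pair(0, a), pair(a, e)), 0), e)   [R2 at 2]

pair(pair(pair(pair(0, a), pair(a, e)), 0), e)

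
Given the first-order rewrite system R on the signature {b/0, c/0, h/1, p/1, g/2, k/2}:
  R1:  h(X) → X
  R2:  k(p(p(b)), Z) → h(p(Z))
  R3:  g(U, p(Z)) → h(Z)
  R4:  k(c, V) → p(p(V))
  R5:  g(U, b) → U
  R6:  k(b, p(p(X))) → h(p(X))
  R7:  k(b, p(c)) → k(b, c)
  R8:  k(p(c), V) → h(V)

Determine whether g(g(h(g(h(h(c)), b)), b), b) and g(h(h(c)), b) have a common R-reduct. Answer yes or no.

yes — NF(t₁) = c, NF(t₂) = c

Reduce t₁ = g(g(h(g(h(h(c)), b)), b), b):
1. g(g(h(g(h(h(c)), b)), b), b)  →  g(h(g(h(h(c)), b)), b)   [R5 at ε]
2. g(h(g(h(h(c)), b)), b)  →  h(g(h(h(c)), b))   [R5 at ε]
3. h(g(h(h(c)), b))  →  g(h(h(c)), b)   [R1 at ε]
4. g(h(h(c)), b)  →  h(h(c))   [R5 at ε]
5. h(h(c))  →  h(c)   [R1 at ε]
6. h(c)  →  c   [R1 at ε]

Reduce t₂ = g(h(h(c)), b):
1. g(h(h(c)), b)  →  h(h(c))   [R5 at ε]
2. h(h(c))  →  h(c)   [R1 at ε]
3. h(c)  →  c   [R1 at ε]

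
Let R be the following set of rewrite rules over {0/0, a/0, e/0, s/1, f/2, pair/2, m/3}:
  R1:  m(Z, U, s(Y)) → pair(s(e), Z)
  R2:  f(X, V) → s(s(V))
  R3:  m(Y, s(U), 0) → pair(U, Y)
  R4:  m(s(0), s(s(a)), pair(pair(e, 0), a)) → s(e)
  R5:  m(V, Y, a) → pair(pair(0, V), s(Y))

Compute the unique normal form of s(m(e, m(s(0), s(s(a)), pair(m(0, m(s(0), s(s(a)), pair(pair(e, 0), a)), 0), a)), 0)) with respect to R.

s(pair(e, e))

1. s(m(e, m(s(0), s(s(a)), pair(m(0, m(s(0), s(s(a)), pair(pair(e, 0), a)), 0), a)), 0))  →  s(m(e, m(s(0), s(s(a)), pair(m(0, s(e), 0), a)), 0))   [R4 at 1.2.3.1.2]
2. s(m(e, m(s(0), s(s(a)), pair(m(0, s(e), 0), a)), 0))  →  s(m(e, m(s(0), s(s(a)), pair(pair(e, 0), a)), 0))   [R3 at 1.2.3.1]
3. s(m(e, m(s(0), s(s(a)), pair(pair(e, 0), a)), 0))  →  s(m(e, s(e), 0))   [R4 at 1.2]
4. s(m(e, s(e), 0))  →  s(pair(e, e))   [R3 at 1]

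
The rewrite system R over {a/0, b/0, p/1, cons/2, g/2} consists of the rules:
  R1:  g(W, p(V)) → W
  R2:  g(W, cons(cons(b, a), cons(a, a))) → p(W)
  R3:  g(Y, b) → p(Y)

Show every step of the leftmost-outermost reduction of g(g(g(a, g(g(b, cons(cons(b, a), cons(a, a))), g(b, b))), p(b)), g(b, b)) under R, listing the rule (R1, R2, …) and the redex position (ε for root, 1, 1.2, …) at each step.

a

1. g(g(g(a, g(g(b, cons(cons(b, a), cons(a, a))), g(b, b))), p(b)), g(b, b))  →  g(g(a, g(g(b, cons(cons(b, a), cons(a, a))), g(b, b))), g(b, b))   [R1 at 1]
2. g(g(a, g(g(b, cons(cons(b, a), cons(a, a))), g(b, b))), g(b, b))  →  g(g(a, g(p(b), g(b, b))), g(b, b))   [R2 at 1.2.1]
3. g(g(a, g(p(b), g(b, b))), g(b, b))  →  g(g(a, g(p(b), p(b))), g(b, b))   [R3 at 1.2.2]
4. g(g(a, g(p(b), p(b))), g(b, b))  →  g(g(a, p(b)), g(b, b))   [R1 at 1.2]
5. g(g(a, p(b)), g(b, b))  →  g(a, g(b, b))   [R1 at 1]
6. g(a, g(b, b))  →  g(a, p(b))   [R3 at 2]
7. g(a, p(b))  →  a   [R1 at ε]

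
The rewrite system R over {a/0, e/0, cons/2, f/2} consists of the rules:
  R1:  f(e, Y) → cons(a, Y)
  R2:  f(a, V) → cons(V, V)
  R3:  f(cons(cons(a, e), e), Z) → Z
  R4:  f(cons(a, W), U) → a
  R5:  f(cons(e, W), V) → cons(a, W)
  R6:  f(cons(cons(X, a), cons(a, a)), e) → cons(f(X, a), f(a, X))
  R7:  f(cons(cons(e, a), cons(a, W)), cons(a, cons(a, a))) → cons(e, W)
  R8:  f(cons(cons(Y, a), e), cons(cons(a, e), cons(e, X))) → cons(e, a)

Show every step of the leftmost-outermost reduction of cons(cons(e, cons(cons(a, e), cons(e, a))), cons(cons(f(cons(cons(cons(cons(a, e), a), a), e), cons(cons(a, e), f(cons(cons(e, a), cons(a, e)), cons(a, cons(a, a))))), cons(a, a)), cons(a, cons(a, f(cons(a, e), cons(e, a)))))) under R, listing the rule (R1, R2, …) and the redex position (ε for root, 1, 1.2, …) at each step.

cons(cons(e, cons(cons(a, e), cons(e, a))), cons(cons(cons(e, a), cons(a, a)), cons(a, cons(a, a))))

1. cons(cons(e, cons(cons(a, e), cons(e, a))), cons(cons(f(cons(cons(cons(cons(a, e), a), a), e), cons(cons(a, e), f(cons(cons(e, a), cons(a, e)), cons(a, cons(a, a))))), cons(a, a)), cons(a, cons(a, f(cons(a, e), cons(e, a))))))  →  cons(cons(e, cons(cons(a, e), cons(e, a))), cons(cons(f(cons(cons(cons(cons(a, e), a), a), e), cons(cons(a, e), cons(e, e))), cons(a, a)), cons(a, cons(a, f(cons(a, e), cons(e, a))))))   [R7 at 2.1.1.2.2]
2. cons(cons(e, cons(cons(a, e), cons(e, a))), cons(cons(f(cons(cons(cons(cons(a, e), a), a), e), cons(cons(a, e), cons(e, e))), cons(a, a)), cons(a, cons(a, f(cons(a, e), cons(e, a))))))  →  cons(cons(e, cons(cons(a, e), cons(e, a))), cons(cons(cons(e, a), cons(a, a)), cons(a, cons(a, f(cons(a, e), cons(e, a))))))   [R8 at 2.1.1]
3. cons(cons(e, cons(cons(a, e), cons(e, a))), cons(cons(cons(e, a), cons(a, a)), cons(a, cons(a, f(cons(a, e), cons(e, a))))))  →  cons(cons(e, cons(cons(a, e), cons(e, a))), cons(cons(cons(e, a), cons(a, a)), cons(a, cons(a, a))))   [R4 at 2.2.2.2]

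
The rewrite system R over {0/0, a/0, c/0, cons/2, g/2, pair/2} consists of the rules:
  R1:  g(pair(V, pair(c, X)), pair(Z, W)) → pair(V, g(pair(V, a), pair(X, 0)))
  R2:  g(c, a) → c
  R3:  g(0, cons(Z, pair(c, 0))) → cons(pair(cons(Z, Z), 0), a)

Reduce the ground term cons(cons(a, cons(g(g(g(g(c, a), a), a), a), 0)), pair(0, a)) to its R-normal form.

1. cons(cons(a, cons(g(g(g(g(c, a), a), a), a), 0)), pair(0, a))  →  cons(cons(a, cons(g(g(g(c, a), a), a), 0)), pair(0, a))   [R2 at 1.2.1.1.1.1]
2. cons(cons(a, cons(g(g(g(c, a), a), a), 0)), pair(0, a))  →  cons(cons(a, cons(g(g(c, a), a), 0)), pair(0, a))   [R2 at 1.2.1.1.1]
3. cons(cons(a, cons(g(g(c, a), a), 0)), pair(0, a))  →  cons(cons(a, cons(g(c, a), 0)), pair(0, a))   [R2 at 1.2.1.1]
4. cons(cons(a, cons(g(c, a), 0)), pair(0, a))  →  cons(cons(a, cons(c, 0)), pair(0, a))   [R2 at 1.2.1]

cons(cons(a, cons(c, 0)), pair(0, a))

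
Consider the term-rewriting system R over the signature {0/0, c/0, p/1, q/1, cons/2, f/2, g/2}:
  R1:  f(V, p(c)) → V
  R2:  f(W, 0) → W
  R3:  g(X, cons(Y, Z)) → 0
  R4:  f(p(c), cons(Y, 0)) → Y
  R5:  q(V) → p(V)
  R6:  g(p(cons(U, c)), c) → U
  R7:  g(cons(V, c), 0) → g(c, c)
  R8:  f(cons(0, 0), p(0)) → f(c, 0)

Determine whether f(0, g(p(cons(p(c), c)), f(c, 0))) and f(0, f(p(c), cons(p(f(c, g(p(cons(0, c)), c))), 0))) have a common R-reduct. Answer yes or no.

Reduce t₁ = f(0, g(p(cons(p(c), c)), f(c, 0))):
1. f(0, g(p(cons(p(c), c)), f(c, 0)))  →  f(0, g(p(cons(p(c), c)), c))   [R2 at 2.2]
2. f(0, g(p(cons(p(c), c)), c))  →  f(0, p(c))   [R6 at 2]
3. f(0, p(c))  →  0   [R1 at ε]

Reduce t₂ = f(0, f(p(c), cons(p(f(c, g(p(cons(0, c)), c))), 0))):
1. f(0, f(p(c), cons(p(f(c, g(p(cons(0, c)), c))), 0)))  →  f(0, p(f(c, g(p(cons(0, c)), c))))   [R4 at 2]
2. f(0, p(f(c, g(p(cons(0, c)), c))))  →  f(0, p(f(c, 0)))   [R6 at 2.1.2]
3. f(0, p(f(c, 0)))  →  f(0, p(c))   [R2 at 2.1]
4. f(0, p(c))  →  0   [R1 at ε]

yes — NF(t₁) = 0, NF(t₂) = 0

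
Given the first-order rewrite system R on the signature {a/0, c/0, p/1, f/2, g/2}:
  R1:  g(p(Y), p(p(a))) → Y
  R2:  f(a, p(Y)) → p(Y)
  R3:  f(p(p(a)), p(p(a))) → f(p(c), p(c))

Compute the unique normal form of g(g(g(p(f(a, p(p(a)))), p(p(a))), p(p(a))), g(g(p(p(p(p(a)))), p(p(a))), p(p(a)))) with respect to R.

1. g(g(g(p(f(a, p(p(a)))), p(p(a))), p(p(a))), g(g(p(p(p(p(a)))), p(p(a))), p(p(a))))  →  g(g(f(a, p(p(a))), p(p(a))), g(g(p(p(p(p(a)))), p(p(a))), p(p(a))))   [R1 at 1.1]
2. g(g(f(a, p(p(a))), p(p(a))), g(g(p(p(p(p(a)))), p(p(a))), p(p(a))))  →  g(g(p(p(a)), p(p(a))), g(g(p(p(p(p(a)))), p(p(a))), p(p(a))))   [R2 at 1.1]
3. g(g(p(p(a)), p(p(a))), g(g(p(p(p(p(a)))), p(p(a))), p(p(a))))  →  g(p(a), g(g(p(p(p(p(a)))), p(p(a))), p(p(a))))   [R1 at 1]
4. g(p(a), g(g(p(p(p(p(a)))), p(p(a))), p(p(a))))  →  g(p(a), g(p(p(p(a))), p(p(a))))   [R1 at 2.1]
5. g(p(a), g(p(p(p(a))), p(p(a))))  →  g(p(a), p(p(a)))   [R1 at 2]
6. g(p(a), p(p(a)))  →  a   [R1 at ε]

a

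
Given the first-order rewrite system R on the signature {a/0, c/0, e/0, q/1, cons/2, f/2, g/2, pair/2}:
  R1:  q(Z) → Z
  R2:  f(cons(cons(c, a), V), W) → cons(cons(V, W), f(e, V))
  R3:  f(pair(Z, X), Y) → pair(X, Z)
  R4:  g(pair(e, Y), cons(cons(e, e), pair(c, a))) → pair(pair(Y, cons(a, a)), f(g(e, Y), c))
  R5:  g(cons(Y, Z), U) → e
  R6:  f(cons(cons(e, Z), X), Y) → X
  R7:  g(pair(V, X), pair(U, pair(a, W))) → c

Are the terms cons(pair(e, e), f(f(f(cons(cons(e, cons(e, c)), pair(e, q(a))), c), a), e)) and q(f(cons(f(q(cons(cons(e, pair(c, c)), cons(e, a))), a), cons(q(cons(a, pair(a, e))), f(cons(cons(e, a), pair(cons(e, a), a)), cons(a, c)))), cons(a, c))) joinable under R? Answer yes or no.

no — NF(t₁) = cons(pair(e, e), pair(e, a)), NF(t₂) = cons(cons(a, pair(a, e)), pair(cons(e, a), a))

Reduce t₁ = cons(pair(e, e), f(f(f(cons(cons(e, cons(e, c)), pair(e, q(a))), c), a), e)):
1. cons(pair(e, e), f(f(f(cons(cons(e, cons(e, c)), pair(e, q(a))), c), a), e))  →  cons(pair(e, e), f(f(pair(e, q(a)), a), e))   [R6 at 2.1.1]
2. cons(pair(e, e), f(f(pair(e, q(a)), a), e))  →  cons(pair(e, e), f(pair(q(a), e), e))   [R3 at 2.1]
3. cons(pair(e, e), f(pair(q(a), e), e))  →  cons(pair(e, e), pair(e, q(a)))   [R3 at 2]
4. cons(pair(e, e), pair(e, q(a)))  →  cons(pair(e, e), pair(e, a))   [R1 at 2.2]

Reduce t₂ = q(f(cons(f(q(cons(cons(e, pair(c, c)), cons(e, a))), a), cons(q(cons(a, pair(a, e))), f(cons(cons(e, a), pair(cons(e, a), a)), cons(a, c)))), cons(a, c))):
1. q(f(cons(f(q(cons(cons(e, pair(c, c)), cons(e, a))), a), cons(q(cons(a, pair(a, e))), f(cons(cons(e, a), pair(cons(e, a), a)), cons(a, c)))), cons(a, c)))  →  f(cons(f(q(cons(cons(e, pair(c, c)), cons(e, a))), a), cons(q(cons(a, pair(a, e))), f(cons(cons(e, a), pair(cons(e, a), a)), cons(a, c)))), cons(a, c))   [R1 at ε]
2. f(cons(f(q(cons(cons(e, pair(c, c)), cons(e, a))), a), cons(q(cons(a, pair(a, e))), f(cons(cons(e, a), pair(cons(e, a), a)), cons(a, c)))), cons(a, c))  →  f(cons(f(cons(cons(e, pair(c, c)), cons(e, a)), a), cons(q(cons(a, pair(a, e))), f(cons(cons(e, a), pair(cons(e, a), a)), cons(a, c)))), cons(a, c))   [R1 at 1.1.1]
3. f(cons(f(cons(cons(e, pair(c, c)), cons(e, a)), a), cons(q(cons(a, pair(a, e))), f(cons(cons(e, a), pair(cons(e, a), a)), cons(a, c)))), cons(a, c))  →  f(cons(cons(e, a), cons(q(cons(a, pair(a, e))), f(cons(cons(e, a), pair(cons(e, a), a)), cons(a, c)))), cons(a, c))   [R6 at 1.1]
4. f(cons(cons(e, a), cons(q(cons(a, pair(a, e))), f(cons(cons(e, a), pair(cons(e, a), a)), cons(a, c)))), cons(a, c))  →  cons(q(cons(a, pair(a, e))), f(cons(cons(e, a), pair(cons(e, a), a)), cons(a, c)))   [R6 at ε]
5. cons(q(cons(a, pair(a, e))), f(cons(cons(e, a), pair(cons(e, a), a)), cons(a, c)))  →  cons(cons(a, pair(a, e)), f(cons(cons(e, a), pair(cons(e, a), a)), cons(a, c)))   [R1 at 1]
6. cons(cons(a, pair(a, e)), f(cons(cons(e, a), pair(cons(e, a), a)), cons(a, c)))  →  cons(cons(a, pair(a, e)), pair(cons(e, a), a))   [R6 at 2]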